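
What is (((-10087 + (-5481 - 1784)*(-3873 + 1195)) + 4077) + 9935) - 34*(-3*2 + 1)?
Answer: 19459765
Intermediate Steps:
(((-10087 + (-5481 - 1784)*(-3873 + 1195)) + 4077) + 9935) - 34*(-3*2 + 1) = (((-10087 - 7265*(-2678)) + 4077) + 9935) - 34*(-6 + 1) = (((-10087 + 19455670) + 4077) + 9935) - 34*(-5) = ((19445583 + 4077) + 9935) + 170 = (19449660 + 9935) + 170 = 19459595 + 170 = 19459765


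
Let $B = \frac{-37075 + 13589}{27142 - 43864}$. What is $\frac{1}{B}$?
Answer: $\frac{8361}{11743} \approx 0.712$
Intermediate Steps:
$B = \frac{11743}{8361}$ ($B = - \frac{23486}{-16722} = \left(-23486\right) \left(- \frac{1}{16722}\right) = \frac{11743}{8361} \approx 1.4045$)
$\frac{1}{B} = \frac{1}{\frac{11743}{8361}} = \frac{8361}{11743}$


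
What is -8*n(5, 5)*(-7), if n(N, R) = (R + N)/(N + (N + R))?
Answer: 112/3 ≈ 37.333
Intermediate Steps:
n(N, R) = (N + R)/(R + 2*N)
-8*n(5, 5)*(-7) = -8*(5 + 5)/(5 + 2*5)*(-7) = -8*10/(5 + 10)*(-7) = -8*10/15*(-7) = -8*2/3*(-7) = -16/3*(-7) = 112/3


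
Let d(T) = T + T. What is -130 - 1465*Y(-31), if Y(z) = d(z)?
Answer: 90700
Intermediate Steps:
d(T) = 2*T
Y(z) = 2*z
-130 - 1465*Y(-31) = -130 - 2930*(-31) = -130 - 1465*(-62) = -130 + 90830 = 90700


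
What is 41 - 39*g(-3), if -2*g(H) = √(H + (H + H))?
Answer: 41 + 117*I/2 ≈ 41.0 + 58.5*I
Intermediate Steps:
g(H) = -√3*√H/2 (g(H) = -√(H + (H + H))/2 = -√(H + 2*H)/2 = -√3*√H/2)
41 - 39*g(-3) = 41 - (-39)*√3*√(-3)/2 = 41 - (-39)*√3*I*√3/2 = 41 - (-117)*I/2 = 41 + 117*I/2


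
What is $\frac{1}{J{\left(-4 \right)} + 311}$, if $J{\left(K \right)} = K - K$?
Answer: $\frac{1}{311} \approx 0.0032154$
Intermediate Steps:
$J{\left(K \right)} = 0$
$\frac{1}{J{\left(-4 \right)} + 311} = \frac{1}{0 + 311} = \frac{1}{311}$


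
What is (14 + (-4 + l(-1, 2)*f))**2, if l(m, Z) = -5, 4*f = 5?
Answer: 225/16 ≈ 14.063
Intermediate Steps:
f = 5/4 (f = (1/4)*5 = 5/4 ≈ 1.2500)
(14 + (-4 + l(-1, 2)*f))**2 = (14 + (-4 - 5*5/4))**2 = (14 + (-4 - 25/4))**2 = (14 - 41/4)**2 = (15/4)**2 = 225/16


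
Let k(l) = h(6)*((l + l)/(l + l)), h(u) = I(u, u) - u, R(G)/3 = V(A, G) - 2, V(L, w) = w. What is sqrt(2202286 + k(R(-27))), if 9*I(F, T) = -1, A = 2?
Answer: sqrt(19820519)/3 ≈ 1484.0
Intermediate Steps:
I(F, T) = -1/9 (I(F, T) = (1/9)*(-1) = -1/9)
R(G) = -6 + 3*G (R(G) = 3*(G - 2) = 3*(-2 + G) = -6 + 3*G)
h(u) = -1/9 - u
k(l) = -55/9 (k(l) = (-1/9 - 1*6)*((l + l)/(l + l)) = (-1/9 - 6)*((2*l)/((2*l))) = -55*2*l*1/(2*l)/9 = -55/9*1 = -55/9)
sqrt(2202286 + k(R(-27))) = sqrt(2202286 - 55/9) = sqrt(19820519/9) = sqrt(19820519)/3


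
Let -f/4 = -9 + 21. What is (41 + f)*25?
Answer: -175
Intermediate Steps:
f = -48 (f = -4*(-9 + 21) = -4*12 = -48)
(41 + f)*25 = (41 - 48)*25 = -7*25 = -175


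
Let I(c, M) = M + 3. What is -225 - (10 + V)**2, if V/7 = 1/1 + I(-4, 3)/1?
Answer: -3706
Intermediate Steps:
I(c, M) = 3 + M
V = 49 (V = 7*(1/1 + (3 + 3)/1) = 7*(1*1 + 6*1) = 7*(1 + 6) = 7*7 = 49)
-225 - (10 + V)**2 = -225 - (10 + 49)**2 = -225 - 1*59**2 = -225 - 1*3481 = -225 - 3481 = -3706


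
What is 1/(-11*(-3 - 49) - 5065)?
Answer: -1/4493 ≈ -0.00022257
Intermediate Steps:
1/(-11*(-3 - 49) - 5065) = 1/(-11*(-52) - 5065) = 1/(572 - 5065) = 1/(-4493) = -1/4493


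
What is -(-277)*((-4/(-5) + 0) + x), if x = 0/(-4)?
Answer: 1108/5 ≈ 221.60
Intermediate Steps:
x = 0 (x = 0*(-1/4) = 0)
-(-277)*((-4/(-5) + 0) + x) = -(-277)*((-4/(-5) + 0) + 0) = -(-277)*((-4*(-1/5) + 0) + 0) = -(-277)*((4/5 + 0) + 0) = -(-277)*(4/5 + 0) = -(-277)*4/5 = -1*(-1108/5) = 1108/5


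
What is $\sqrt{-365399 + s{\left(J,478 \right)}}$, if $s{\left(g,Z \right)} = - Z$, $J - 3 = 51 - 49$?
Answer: $9 i \sqrt{4517} \approx 604.88 i$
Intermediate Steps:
$J = 5$ ($J = 3 + \left(51 - 49\right) = 3 + 2 = 5$)
$\sqrt{-365399 + s{\left(J,478 \right)}} = \sqrt{-365399 - 478} = \sqrt{-365877} = 9 i \sqrt{4517}$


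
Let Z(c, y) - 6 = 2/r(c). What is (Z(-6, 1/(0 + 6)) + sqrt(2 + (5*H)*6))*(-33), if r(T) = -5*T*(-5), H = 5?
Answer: -4939/25 - 66*sqrt(38) ≈ -604.41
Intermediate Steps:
r(T) = 25*T
Z(c, y) = 6 + 2/(25*c) (Z(c, y) = 6 + 2/((25*c)) = 6 + 2*(1/(25*c)) = 6 + 2/(25*c))
(Z(-6, 1/(0 + 6)) + sqrt(2 + (5*H)*6))*(-33) = ((6 + (2/25)/(-6)) + sqrt(2 + (5*5)*6))*(-33) = ((6 + (2/25)*(-1/6)) + sqrt(2 + 25*6))*(-33) = ((6 - 1/75) + sqrt(2 + 150))*(-33) = (449/75 + sqrt(152))*(-33) = (449/75 + 2*sqrt(38))*(-33) = -4939/25 - 66*sqrt(38)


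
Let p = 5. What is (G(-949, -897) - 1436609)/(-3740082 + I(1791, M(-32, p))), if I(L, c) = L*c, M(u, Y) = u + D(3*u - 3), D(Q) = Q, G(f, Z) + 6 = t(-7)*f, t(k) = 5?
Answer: 1441360/3974703 ≈ 0.36263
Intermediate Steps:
G(f, Z) = -6 + 5*f
M(u, Y) = -3 + 4*u (M(u, Y) = u + (3*u - 3) = u + (-3 + 3*u) = -3 + 4*u)
(G(-949, -897) - 1436609)/(-3740082 + I(1791, M(-32, p))) = ((-6 + 5*(-949)) - 1436609)/(-3740082 + 1791*(-3 + 4*(-32))) = ((-6 - 4745) - 1436609)/(-3740082 + 1791*(-3 - 128)) = (-4751 - 1436609)/(-3740082 + 1791*(-131)) = -1441360/(-3740082 - 234621) = -1441360/(-3974703) = -1441360*(-1/3974703) = 1441360/3974703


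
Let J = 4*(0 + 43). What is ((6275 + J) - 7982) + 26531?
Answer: 24996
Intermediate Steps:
J = 172 (J = 4*43 = 172)
((6275 + J) - 7982) + 26531 = ((6275 + 172) - 7982) + 26531 = (6447 - 7982) + 26531 = -1535 + 26531 = 24996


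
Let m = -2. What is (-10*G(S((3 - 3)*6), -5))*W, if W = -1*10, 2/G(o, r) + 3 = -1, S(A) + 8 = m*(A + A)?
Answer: -50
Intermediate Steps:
S(A) = -8 - 4*A (S(A) = -8 - 2*(A + A) = -8 - 4*A)
G(o, r) = -½ (G(o, r) = 2/(-3 - 1) = 2/(-4) = 2*(-¼) = -½)
W = -10
(-10*G(S((3 - 3)*6), -5))*W = -10*(-½)*(-10) = 5*(-10) = -50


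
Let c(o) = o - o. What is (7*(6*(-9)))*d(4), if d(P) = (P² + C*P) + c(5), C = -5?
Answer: 1512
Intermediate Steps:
c(o) = 0
d(P) = P² - 5*P (d(P) = (P² - 5*P) + 0 = P² - 5*P)
(7*(6*(-9)))*d(4) = (7*(6*(-9)))*(4*(-5 + 4)) = (7*(-54))*(4*(-1)) = -378*(-4) = 1512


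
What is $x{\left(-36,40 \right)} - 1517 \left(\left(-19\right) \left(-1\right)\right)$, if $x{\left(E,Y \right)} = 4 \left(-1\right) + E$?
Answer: $-28863$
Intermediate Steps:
$x{\left(E,Y \right)} = -4 + E$
$x{\left(-36,40 \right)} - 1517 \left(\left(-19\right) \left(-1\right)\right) = \left(-4 - 36\right) - 1517 \left(\left(-19\right) \left(-1\right)\right) = -40 - 28823 = -28863$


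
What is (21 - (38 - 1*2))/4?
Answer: -15/4 ≈ -3.7500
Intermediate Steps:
(21 - (38 - 1*2))/4 = (21 - (38 - 2))/4 = (21 - 1*36)/4 = (21 - 36)/4 = (¼)*(-15) = -15/4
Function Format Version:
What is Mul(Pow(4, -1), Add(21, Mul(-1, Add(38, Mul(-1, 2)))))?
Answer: Rational(-15, 4) ≈ -3.7500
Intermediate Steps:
Mul(Pow(4, -1), Add(21, Mul(-1, Add(38, Mul(-1, 2))))) = Mul(Rational(1, 4), Add(21, Mul(-1, Add(38, -2)))) = Mul(Rational(1, 4), Add(21, Mul(-1, 36))) = Mul(Rational(1, 4), Add(21, -36)) = Mul(Rational(1, 4), -15) = Rational(-15, 4)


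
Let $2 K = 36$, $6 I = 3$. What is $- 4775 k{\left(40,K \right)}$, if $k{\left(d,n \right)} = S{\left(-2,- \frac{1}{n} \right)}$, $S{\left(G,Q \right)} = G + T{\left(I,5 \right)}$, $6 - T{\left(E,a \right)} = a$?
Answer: $4775$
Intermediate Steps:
$I = \frac{1}{2}$ ($I = \frac{1}{6} \cdot 3 = \frac{1}{2} \approx 0.5$)
$K = 18$ ($K = \frac{1}{2} \cdot 36 = 18$)
$T{\left(E,a \right)} = 6 - a$
$S{\left(G,Q \right)} = 1 + G$ ($S{\left(G,Q \right)} = G + \left(6 - 5\right) = G + 1 = 1 + G$)
$k{\left(d,n \right)} = -1$ ($k{\left(d,n \right)} = 1 - 2 = -1$)
$- 4775 k{\left(40,K \right)} = \left(-4775\right) \left(-1\right) = 4775$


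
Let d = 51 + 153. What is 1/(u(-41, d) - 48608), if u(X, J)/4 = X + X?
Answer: -1/48936 ≈ -2.0435e-5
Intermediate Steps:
d = 204
u(X, J) = 8*X (u(X, J) = 4*(X + X) = 4*(2*X) = 8*X)
1/(u(-41, d) - 48608) = 1/(8*(-41) - 48608) = 1/(-328 - 48608) = 1/(-48936) = -1/48936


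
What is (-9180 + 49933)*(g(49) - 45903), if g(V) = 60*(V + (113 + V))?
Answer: -1354751979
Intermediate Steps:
g(V) = 6780 + 120*V (g(V) = 60*(113 + 2*V) = 6780 + 120*V)
(-9180 + 49933)*(g(49) - 45903) = (-9180 + 49933)*((6780 + 120*49) - 45903) = 40753*((6780 + 5880) - 45903) = 40753*(12660 - 45903) = 40753*(-33243) = -1354751979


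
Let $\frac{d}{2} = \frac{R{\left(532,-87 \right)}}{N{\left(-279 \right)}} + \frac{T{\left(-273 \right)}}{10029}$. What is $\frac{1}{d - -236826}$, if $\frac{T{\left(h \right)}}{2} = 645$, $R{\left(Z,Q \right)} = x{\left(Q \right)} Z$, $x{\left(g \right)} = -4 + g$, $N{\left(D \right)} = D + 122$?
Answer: $\frac{524851}{124622180578} \approx 4.2115 \cdot 10^{-6}$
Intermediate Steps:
$N{\left(D \right)} = 122 + D$
$R{\left(Z,Q \right)} = Z \left(-4 + Q\right)$ ($R{\left(Z,Q \right)} = \left(-4 + Q\right) Z = Z \left(-4 + Q\right)$)
$T{\left(h \right)} = 1290$ ($T{\left(h \right)} = 2 \cdot 645 = 1290$)
$d = \frac{323817652}{524851}$ ($d = 2 \left(\frac{532 \left(-4 - 87\right)}{122 - 279} + \frac{1290}{10029}\right) = 2 \left(\frac{532 \left(-91\right)}{-157} + 1290 \cdot \frac{1}{10029}\right) = 2 \left(\left(-48412\right) \left(- \frac{1}{157}\right) + \frac{430}{3343}\right) = 2 \left(\frac{48412}{157} + \frac{430}{3343}\right) = 2 \cdot \frac{161908826}{524851} = \frac{323817652}{524851} \approx 616.97$)
$\frac{1}{d - -236826} = \frac{1}{\frac{323817652}{524851} - -236826} = \frac{1}{\frac{323817652}{524851} + 236826} = \frac{1}{\frac{124622180578}{524851}} = \frac{524851}{124622180578}$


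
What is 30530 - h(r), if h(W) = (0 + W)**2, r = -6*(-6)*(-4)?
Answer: 9794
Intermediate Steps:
r = -144 (r = 36*(-4) = -144)
h(W) = W**2
30530 - h(r) = 30530 - 1*(-144)**2 = 30530 - 1*20736 = 30530 - 20736 = 9794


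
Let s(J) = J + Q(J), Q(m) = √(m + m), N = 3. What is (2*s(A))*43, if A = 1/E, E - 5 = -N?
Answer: 129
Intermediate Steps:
Q(m) = √2*√m (Q(m) = √(2*m) = √2*√m)
E = 2 (E = 5 - 1*3 = 5 - 3 = 2)
A = ½ (A = 1/2 = 1*(½) = ½ ≈ 0.50000)
s(J) = J + √2*√J
(2*s(A))*43 = (2*(½ + √2*√(½)))*43 = (2*(½ + √2*(√2/2)))*43 = (2*(½ + 1))*43 = (2*(3/2))*43 = 3*43 = 129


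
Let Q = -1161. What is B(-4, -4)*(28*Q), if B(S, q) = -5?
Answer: 162540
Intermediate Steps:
B(-4, -4)*(28*Q) = -140*(-1161) = -5*(-32508) = 162540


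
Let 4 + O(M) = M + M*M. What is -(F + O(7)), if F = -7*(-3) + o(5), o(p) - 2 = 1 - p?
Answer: -71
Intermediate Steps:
o(p) = 3 - p (o(p) = 2 + (1 - p) = 3 - p)
O(M) = -4 + M + M² (O(M) = -4 + (M + M*M) = -4 + (M + M²) = -4 + M + M²)
F = 19 (F = -7*(-3) + (3 - 1*5) = 21 + (3 - 5) = 21 - 2 = 19)
-(F + O(7)) = -(19 + (-4 + 7 + 7²)) = -(19 + (-4 + 7 + 49)) = -(19 + 52) = -1*71 = -71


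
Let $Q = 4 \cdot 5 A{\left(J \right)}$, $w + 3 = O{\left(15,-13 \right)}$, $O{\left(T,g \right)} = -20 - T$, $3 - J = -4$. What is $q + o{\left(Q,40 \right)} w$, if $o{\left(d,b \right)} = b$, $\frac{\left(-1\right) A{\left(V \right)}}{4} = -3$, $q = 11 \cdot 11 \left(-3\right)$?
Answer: $-1883$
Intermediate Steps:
$q = -363$ ($q = 121 \left(-3\right) = -363$)
$J = 7$ ($J = 3 - -4 = 3 + 4 = 7$)
$A{\left(V \right)} = 12$ ($A{\left(V \right)} = \left(-4\right) \left(-3\right) = 12$)
$w = -38$ ($w = -3 - 35 = -38$)
$Q = 240$ ($Q = 4 \cdot 5 \cdot 12 = 20 \cdot 12 = 240$)
$q + o{\left(Q,40 \right)} w = -363 + 40 \left(-38\right) = -363 - 1520 = -1883$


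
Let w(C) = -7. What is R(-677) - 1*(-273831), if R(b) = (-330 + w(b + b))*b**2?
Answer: -154183042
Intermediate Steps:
R(b) = -337*b**2 (R(b) = (-330 - 7)*b**2 = -337*b**2)
R(-677) - 1*(-273831) = -337*(-677)**2 - 1*(-273831) = -337*458329 + 273831 = -154456873 + 273831 = -154183042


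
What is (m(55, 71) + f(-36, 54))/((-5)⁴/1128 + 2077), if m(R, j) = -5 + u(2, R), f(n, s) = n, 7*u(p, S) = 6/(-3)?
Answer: -325992/16404367 ≈ -0.019872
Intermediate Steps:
u(p, S) = -2/7 (u(p, S) = (6/(-3))/7 = (6*(-⅓))/7 = (⅐)*(-2) = -2/7)
m(R, j) = -37/7 (m(R, j) = -5 - 2/7 = -37/7)
(m(55, 71) + f(-36, 54))/((-5)⁴/1128 + 2077) = (-37/7 - 36)/((-5)⁴/1128 + 2077) = -289/(7*(625*(1/1128) + 2077)) = -289/(7*(625/1128 + 2077)) = -289/(7*2343481/1128) = -289/7*1128/2343481 = -325992/16404367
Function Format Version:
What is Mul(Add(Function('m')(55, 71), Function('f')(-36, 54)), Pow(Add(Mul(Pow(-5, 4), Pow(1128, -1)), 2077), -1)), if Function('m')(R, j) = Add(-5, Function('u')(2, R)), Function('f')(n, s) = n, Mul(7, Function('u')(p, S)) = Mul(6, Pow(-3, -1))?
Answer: Rational(-325992, 16404367) ≈ -0.019872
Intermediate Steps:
Function('u')(p, S) = Rational(-2, 7) (Function('u')(p, S) = Mul(Rational(1, 7), Mul(6, Pow(-3, -1))) = Mul(Rational(1, 7), Mul(6, Rational(-1, 3))) = Mul(Rational(1, 7), -2) = Rational(-2, 7))
Function('m')(R, j) = Rational(-37, 7) (Function('m')(R, j) = Add(-5, Rational(-2, 7)) = Rational(-37, 7))
Mul(Add(Function('m')(55, 71), Function('f')(-36, 54)), Pow(Add(Mul(Pow(-5, 4), Pow(1128, -1)), 2077), -1)) = Mul(Add(Rational(-37, 7), -36), Pow(Add(Mul(Pow(-5, 4), Pow(1128, -1)), 2077), -1)) = Mul(Rational(-289, 7), Pow(Add(Mul(625, Rational(1, 1128)), 2077), -1)) = Mul(Rational(-289, 7), Pow(Add(Rational(625, 1128), 2077), -1)) = Mul(Rational(-289, 7), Pow(Rational(2343481, 1128), -1)) = Mul(Rational(-289, 7), Rational(1128, 2343481)) = Rational(-325992, 16404367)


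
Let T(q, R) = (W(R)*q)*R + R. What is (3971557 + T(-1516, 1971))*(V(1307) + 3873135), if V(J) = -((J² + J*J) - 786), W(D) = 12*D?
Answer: -32325650662226312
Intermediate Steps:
T(q, R) = R + 12*q*R² (T(q, R) = ((12*R)*q)*R + R = (12*R*q)*R + R = 12*q*R² + R = R + 12*q*R²)
V(J) = 786 - 2*J² (V(J) = -((J² + J²) - 786) = -(2*J² - 786) = -(-786 + 2*J²) = 786 - 2*J²)
(3971557 + T(-1516, 1971))*(V(1307) + 3873135) = (3971557 + 1971*(1 + 12*1971*(-1516)))*((786 - 2*1307²) + 3873135) = (3971557 + 1971*(1 - 35856432))*((786 - 2*1708249) + 3873135) = (3971557 + 1971*(-35856431))*((786 - 3416498) + 3873135) = (3971557 - 70673025501)*(-3415712 + 3873135) = -70669053944*457423 = -32325650662226312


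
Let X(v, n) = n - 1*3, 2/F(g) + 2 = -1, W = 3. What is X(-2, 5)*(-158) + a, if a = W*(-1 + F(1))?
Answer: -321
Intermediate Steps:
F(g) = -⅔ (F(g) = 2/(-2 - 1) = 2/(-3) = 2*(-⅓) = -⅔)
X(v, n) = -3 + n (X(v, n) = n - 3 = -3 + n)
a = -5 (a = 3*(-1 - ⅔) = 3*(-5/3) = -5)
X(-2, 5)*(-158) + a = (-3 + 5)*(-158) - 5 = 2*(-158) - 5 = -316 - 5 = -321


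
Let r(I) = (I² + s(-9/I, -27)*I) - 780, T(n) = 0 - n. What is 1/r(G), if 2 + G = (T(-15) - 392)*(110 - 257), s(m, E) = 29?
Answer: 1/3072650202 ≈ 3.2545e-10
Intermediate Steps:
T(n) = -n
G = 55417 (G = -2 + (-1*(-15) - 392)*(110 - 257) = -2 + (15 - 392)*(-147) = -2 - 377*(-147) = -2 + 55419 = 55417)
r(I) = -780 + I² + 29*I (r(I) = (I² + 29*I) - 780 = -780 + I² + 29*I)
1/r(G) = 1/(-780 + 55417² + 29*55417) = 1/(-780 + 3071043889 + 1607093) = 1/3072650202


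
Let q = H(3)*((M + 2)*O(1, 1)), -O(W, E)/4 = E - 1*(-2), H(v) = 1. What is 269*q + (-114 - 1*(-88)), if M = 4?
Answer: -19394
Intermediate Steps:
O(W, E) = -8 - 4*E (O(W, E) = -4*(E - 1*(-2)) = -4*(E + 2) = -4*(2 + E) = -8 - 4*E)
q = -72 (q = 1*((4 + 2)*(-8 - 4*1)) = 1*(6*(-8 - 4)) = 1*(6*(-12)) = 1*(-72) = -72)
269*q + (-114 - 1*(-88)) = 269*(-72) + (-114 - 1*(-88)) = -19368 + (-114 + 88) = -19368 - 26 = -19394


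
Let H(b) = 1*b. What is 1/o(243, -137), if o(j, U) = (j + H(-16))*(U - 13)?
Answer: -1/34050 ≈ -2.9369e-5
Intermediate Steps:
H(b) = b
o(j, U) = (-16 + j)*(-13 + U) (o(j, U) = (j - 16)*(U - 13) = (-16 + j)*(-13 + U))
1/o(243, -137) = 1/(208 - 16*(-137) - 13*243 - 137*243) = 1/(208 + 2192 - 3159 - 33291) = 1/(-34050) = -1/34050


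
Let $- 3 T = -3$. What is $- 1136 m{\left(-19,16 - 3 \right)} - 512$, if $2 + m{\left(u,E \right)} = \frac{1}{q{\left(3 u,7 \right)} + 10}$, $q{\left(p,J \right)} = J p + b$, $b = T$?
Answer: $\frac{171004}{97} \approx 1762.9$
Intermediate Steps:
$T = 1$ ($T = \left(- \frac{1}{3}\right) \left(-3\right) = 1$)
$b = 1$
$q{\left(p,J \right)} = 1 + J p$ ($q{\left(p,J \right)} = J p + 1 = 1 + J p$)
$m{\left(u,E \right)} = -2 + \frac{1}{11 + 21 u}$ ($m{\left(u,E \right)} = -2 + \frac{1}{\left(1 + 7 \cdot 3 u\right) + 10} = -2 + \frac{1}{\left(1 + 21 u\right) + 10} = -2 + \frac{1}{11 + 21 u}$)
$- 1136 m{\left(-19,16 - 3 \right)} - 512 = - 1136 \frac{21 \left(-1 - -38\right)}{11 + 21 \left(-19\right)} - 512 = - 1136 \frac{21 \left(-1 + 38\right)}{11 - 399} - 512 = - 1136 \cdot 21 \frac{1}{-388} \cdot 37 - 512 = - 1136 \cdot 21 \left(- \frac{1}{388}\right) 37 - 512 = \left(-1136\right) \left(- \frac{777}{388}\right) - 512 = \frac{220668}{97} - 512 = \frac{171004}{97}$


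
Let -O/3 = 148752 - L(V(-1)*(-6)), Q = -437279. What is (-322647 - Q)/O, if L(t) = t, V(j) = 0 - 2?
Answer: -28658/111555 ≈ -0.25690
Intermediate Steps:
V(j) = -2
O = -446220 (O = -3*(148752 - (-2)*(-6)) = -3*(148752 - 1*12) = -3*(148752 - 12) = -3*148740 = -446220)
(-322647 - Q)/O = (-322647 - 1*(-437279))/(-446220) = (-322647 + 437279)*(-1/446220) = 114632*(-1/446220) = -28658/111555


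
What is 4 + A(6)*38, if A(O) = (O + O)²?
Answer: 5476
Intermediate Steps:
A(O) = 4*O² (A(O) = (2*O)² = 4*O²)
4 + A(6)*38 = 4 + (4*6²)*38 = 4 + (4*36)*38 = 4 + 144*38 = 4 + 5472 = 5476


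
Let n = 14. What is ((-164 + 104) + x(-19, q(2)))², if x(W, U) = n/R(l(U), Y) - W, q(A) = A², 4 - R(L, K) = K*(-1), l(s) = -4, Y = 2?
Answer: 13456/9 ≈ 1495.1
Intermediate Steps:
R(L, K) = 4 + K (R(L, K) = 4 - K*(-1) = 4 - (-1)*K = 4 + K)
x(W, U) = 7/3 - W (x(W, U) = 14/(4 + 2) - W = 14/6 - W = 14*(⅙) - W = 7/3 - W)
((-164 + 104) + x(-19, q(2)))² = ((-164 + 104) + (7/3 - 1*(-19)))² = (-60 + (7/3 + 19))² = (-60 + 64/3)² = (-116/3)² = 13456/9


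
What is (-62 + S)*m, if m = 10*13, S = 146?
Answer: 10920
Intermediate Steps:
m = 130
(-62 + S)*m = (-62 + 146)*130 = 84*130 = 10920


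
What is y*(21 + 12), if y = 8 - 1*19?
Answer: -363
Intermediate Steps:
y = -11 (y = 8 - 19 = -11)
y*(21 + 12) = -11*(21 + 12) = -11*33 = -363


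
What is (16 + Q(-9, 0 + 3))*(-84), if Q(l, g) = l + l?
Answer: 168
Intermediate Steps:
Q(l, g) = 2*l
(16 + Q(-9, 0 + 3))*(-84) = (16 + 2*(-9))*(-84) = (16 - 18)*(-84) = -2*(-84) = 168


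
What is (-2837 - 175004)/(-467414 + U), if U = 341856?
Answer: 177841/125558 ≈ 1.4164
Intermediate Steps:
(-2837 - 175004)/(-467414 + U) = (-2837 - 175004)/(-467414 + 341856) = -177841/(-125558) = -177841*(-1/125558) = 177841/125558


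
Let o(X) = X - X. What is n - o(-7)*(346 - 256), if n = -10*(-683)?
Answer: 6830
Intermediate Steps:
o(X) = 0
n = 6830
n - o(-7)*(346 - 256) = 6830 - 0*(346 - 256) = 6830 - 0*90 = 6830 - 1*0 = 6830 + 0 = 6830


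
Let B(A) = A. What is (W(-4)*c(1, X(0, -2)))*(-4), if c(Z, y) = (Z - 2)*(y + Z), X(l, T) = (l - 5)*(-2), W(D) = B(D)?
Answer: -176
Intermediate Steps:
W(D) = D
X(l, T) = 10 - 2*l (X(l, T) = (-5 + l)*(-2) = 10 - 2*l)
c(Z, y) = (-2 + Z)*(Z + y)
(W(-4)*c(1, X(0, -2)))*(-4) = -4*(1**2 - 2*1 - 2*(10 - 2*0) + 1*(10 - 2*0))*(-4) = -4*(1 - 2 - 2*(10 + 0) + 1*(10 + 0))*(-4) = -4*(1 - 2 - 2*10 + 1*10)*(-4) = -4*(1 - 2 - 20 + 10)*(-4) = -4*(-11)*(-4) = 44*(-4) = -176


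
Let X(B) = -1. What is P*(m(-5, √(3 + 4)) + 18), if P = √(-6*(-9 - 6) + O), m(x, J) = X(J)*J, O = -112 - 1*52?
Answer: I*√74*(18 - √7) ≈ 132.08*I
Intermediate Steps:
O = -164 (O = -112 - 52 = -164)
m(x, J) = -J
P = I*√74 (P = √(-6*(-9 - 6) - 164) = √(-6*(-15) - 164) = √(90 - 164) = √(-74) = I*√74 ≈ 8.6023*I)
P*(m(-5, √(3 + 4)) + 18) = (I*√74)*(-√(3 + 4) + 18) = (I*√74)*(-√7 + 18) = (I*√74)*(18 - √7) = I*√74*(18 - √7)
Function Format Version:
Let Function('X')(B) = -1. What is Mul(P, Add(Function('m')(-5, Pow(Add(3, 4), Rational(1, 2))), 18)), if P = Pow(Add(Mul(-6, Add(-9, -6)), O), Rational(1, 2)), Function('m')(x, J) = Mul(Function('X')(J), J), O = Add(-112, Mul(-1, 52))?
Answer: Mul(I, Pow(74, Rational(1, 2)), Add(18, Mul(-1, Pow(7, Rational(1, 2))))) ≈ Mul(132.08, I)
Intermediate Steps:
O = -164 (O = Add(-112, -52) = -164)
Function('m')(x, J) = Mul(-1, J)
P = Mul(I, Pow(74, Rational(1, 2))) (P = Pow(Add(Mul(-6, Add(-9, -6)), -164), Rational(1, 2)) = Pow(Add(Mul(-6, -15), -164), Rational(1, 2)) = Pow(Add(90, -164), Rational(1, 2)) = Pow(-74, Rational(1, 2)) = Mul(I, Pow(74, Rational(1, 2))) ≈ Mul(8.6023, I))
Mul(P, Add(Function('m')(-5, Pow(Add(3, 4), Rational(1, 2))), 18)) = Mul(Mul(I, Pow(74, Rational(1, 2))), Add(Mul(-1, Pow(Add(3, 4), Rational(1, 2))), 18)) = Mul(Mul(I, Pow(74, Rational(1, 2))), Add(Mul(-1, Pow(7, Rational(1, 2))), 18)) = Mul(Mul(I, Pow(74, Rational(1, 2))), Add(18, Mul(-1, Pow(7, Rational(1, 2))))) = Mul(I, Pow(74, Rational(1, 2)), Add(18, Mul(-1, Pow(7, Rational(1, 2)))))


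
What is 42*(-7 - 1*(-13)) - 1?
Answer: 251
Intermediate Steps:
42*(-7 - 1*(-13)) - 1 = 42*(-7 + 13) - 1 = 42*6 - 1 = 252 - 1 = 251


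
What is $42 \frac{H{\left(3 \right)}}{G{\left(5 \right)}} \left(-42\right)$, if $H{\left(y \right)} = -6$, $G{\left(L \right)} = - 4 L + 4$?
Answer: $- \frac{1323}{2} \approx -661.5$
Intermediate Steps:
$G{\left(L \right)} = 4 - 4 L$
$42 \frac{H{\left(3 \right)}}{G{\left(5 \right)}} \left(-42\right) = 42 \left(- \frac{6}{4 - 20}\right) \left(-42\right) = 42 \left(- \frac{6}{-16}\right) \left(-42\right) = 42 \left(\left(-6\right) \left(- \frac{1}{16}\right)\right) \left(-42\right) = 42 \cdot \frac{3}{8} \left(-42\right) = \frac{63}{4} \left(-42\right) = - \frac{1323}{2}$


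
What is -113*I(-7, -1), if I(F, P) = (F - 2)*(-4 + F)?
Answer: -11187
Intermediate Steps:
I(F, P) = (-4 + F)*(-2 + F) (I(F, P) = (-2 + F)*(-4 + F) = (-4 + F)*(-2 + F))
-113*I(-7, -1) = -113*(8 + (-7)**2 - 6*(-7)) = -113*(8 + 49 + 42) = -113*99 = -11187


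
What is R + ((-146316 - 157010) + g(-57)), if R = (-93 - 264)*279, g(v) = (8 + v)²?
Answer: -400528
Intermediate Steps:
R = -99603 (R = -357*279 = -99603)
R + ((-146316 - 157010) + g(-57)) = -99603 + ((-146316 - 157010) + (8 - 57)²) = -99603 + (-303326 + (-49)²) = -99603 + (-303326 + 2401) = -99603 - 300925 = -400528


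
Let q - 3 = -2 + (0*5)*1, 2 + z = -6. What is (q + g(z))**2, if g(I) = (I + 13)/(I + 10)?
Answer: 49/4 ≈ 12.250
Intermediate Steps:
z = -8 (z = -2 - 6 = -8)
g(I) = (13 + I)/(10 + I)
q = 1 (q = 3 + (-2 + (0*5)*1) = 3 + (-2 + 0*1) = 3 + (-2 + 0) = 3 - 2 = 1)
(q + g(z))**2 = (1 + (13 - 8)/(10 - 8))**2 = (1 + 5/2)**2 = (7/2)**2 = 49/4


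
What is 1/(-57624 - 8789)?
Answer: -1/66413 ≈ -1.5057e-5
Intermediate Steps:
1/(-57624 - 8789) = 1/(-66413) = -1/66413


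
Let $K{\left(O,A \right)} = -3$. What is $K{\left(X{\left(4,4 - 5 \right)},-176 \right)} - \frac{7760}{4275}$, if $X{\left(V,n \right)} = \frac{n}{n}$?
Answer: $- \frac{4117}{855} \approx -4.8152$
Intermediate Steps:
$X{\left(V,n \right)} = 1$
$K{\left(X{\left(4,4 - 5 \right)},-176 \right)} - \frac{7760}{4275} = -3 - \frac{7760}{4275} = -3 - 7760 \cdot \frac{1}{4275} = -3 - \frac{1552}{855} = - \frac{4117}{855}$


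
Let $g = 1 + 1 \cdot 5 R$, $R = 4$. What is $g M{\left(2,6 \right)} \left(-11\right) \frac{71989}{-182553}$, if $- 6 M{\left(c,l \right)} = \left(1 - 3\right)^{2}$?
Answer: $- \frac{1583758}{26079} \approx -60.729$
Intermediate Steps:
$M{\left(c,l \right)} = - \frac{2}{3}$ ($M{\left(c,l \right)} = - \frac{\left(1 - 3\right)^{2}}{6} = - \frac{\left(-2\right)^{2}}{6} = \left(- \frac{1}{6}\right) 4 = - \frac{2}{3}$)
$g = 21$ ($g = 1 + 1 \cdot 5 \cdot 4 = 1 + 5 \cdot 4 = 1 + 20 = 21$)
$g M{\left(2,6 \right)} \left(-11\right) \frac{71989}{-182553} = 21 \left(- \frac{2}{3}\right) \left(-11\right) \frac{71989}{-182553} = \left(-14\right) \left(-11\right) 71989 \left(- \frac{1}{182553}\right) = 154 \left(- \frac{71989}{182553}\right) = - \frac{1583758}{26079}$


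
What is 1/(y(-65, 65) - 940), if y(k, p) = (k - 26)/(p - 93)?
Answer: -4/3747 ≈ -0.0010675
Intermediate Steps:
y(k, p) = (-26 + k)/(-93 + p)
1/(y(-65, 65) - 940) = 1/((-26 - 65)/(-93 + 65) - 940) = 1/(-91/(-28) - 940) = 1/(-1/28*(-91) - 940) = 1/(13/4 - 940) = 1/(-3747/4) = -4/3747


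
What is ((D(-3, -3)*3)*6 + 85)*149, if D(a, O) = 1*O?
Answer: 4619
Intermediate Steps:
D(a, O) = O
((D(-3, -3)*3)*6 + 85)*149 = (-3*3*6 + 85)*149 = (-9*6 + 85)*149 = (-54 + 85)*149 = 31*149 = 4619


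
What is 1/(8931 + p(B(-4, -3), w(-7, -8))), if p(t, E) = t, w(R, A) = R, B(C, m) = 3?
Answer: 1/8934 ≈ 0.00011193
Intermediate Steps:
1/(8931 + p(B(-4, -3), w(-7, -8))) = 1/(8931 + 3) = 1/8934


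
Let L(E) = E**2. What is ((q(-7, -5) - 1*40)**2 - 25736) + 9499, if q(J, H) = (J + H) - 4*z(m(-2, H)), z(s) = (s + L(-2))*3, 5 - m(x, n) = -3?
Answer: 22179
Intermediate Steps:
m(x, n) = 8 (m(x, n) = 5 - 1*(-3) = 5 + 3 = 8)
z(s) = 12 + 3*s (z(s) = (s + (-2)**2)*3 = (s + 4)*3 = (4 + s)*3 = 12 + 3*s)
q(J, H) = -144 + H + J (q(J, H) = (J + H) - 4*(12 + 3*8) = (H + J) - 4*(12 + 24) = (H + J) - 4*36 = (H + J) - 144 = -144 + H + J)
((q(-7, -5) - 1*40)**2 - 25736) + 9499 = (((-144 - 5 - 7) - 1*40)**2 - 25736) + 9499 = ((-156 - 40)**2 - 25736) + 9499 = ((-196)**2 - 25736) + 9499 = (38416 - 25736) + 9499 = 12680 + 9499 = 22179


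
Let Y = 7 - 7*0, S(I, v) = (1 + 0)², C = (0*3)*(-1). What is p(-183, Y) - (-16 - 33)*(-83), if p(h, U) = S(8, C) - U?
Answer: -4073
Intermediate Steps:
C = 0 (C = 0*(-1) = 0)
S(I, v) = 1 (S(I, v) = 1² = 1)
Y = 7 (Y = 7 + 0 = 7)
p(h, U) = 1 - U
p(-183, Y) - (-16 - 33)*(-83) = (1 - 1*7) - (-16 - 33)*(-83) = (1 - 7) - (-49)*(-83) = -6 - 1*4067 = -6 - 4067 = -4073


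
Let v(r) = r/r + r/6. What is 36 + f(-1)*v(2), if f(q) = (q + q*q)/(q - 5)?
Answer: 36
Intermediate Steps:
v(r) = 1 + r/6 (v(r) = 1 + r*(⅙) = 1 + r/6)
f(q) = (q + q²)/(-5 + q)
36 + f(-1)*v(2) = 36 + (-(1 - 1)/(-5 - 1))*(1 + (⅙)*2) = 36 + (-1*0/(-6))*(1 + ⅓) = 36 - 1*(-⅙)*0*(4/3) = 36 + 0*(4/3) = 36 + 0 = 36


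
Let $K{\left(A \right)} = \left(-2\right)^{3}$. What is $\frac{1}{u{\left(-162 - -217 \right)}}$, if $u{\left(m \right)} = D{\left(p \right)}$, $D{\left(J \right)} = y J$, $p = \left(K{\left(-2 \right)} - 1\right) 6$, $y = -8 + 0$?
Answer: $\frac{1}{432} \approx 0.0023148$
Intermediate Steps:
$y = -8$
$K{\left(A \right)} = -8$
$p = -54$ ($p = \left(-8 - 1\right) 6 = \left(-9\right) 6 = -54$)
$D{\left(J \right)} = - 8 J$
$u{\left(m \right)} = 432$ ($u{\left(m \right)} = \left(-8\right) \left(-54\right) = 432$)
$\frac{1}{u{\left(-162 - -217 \right)}} = \frac{1}{432}$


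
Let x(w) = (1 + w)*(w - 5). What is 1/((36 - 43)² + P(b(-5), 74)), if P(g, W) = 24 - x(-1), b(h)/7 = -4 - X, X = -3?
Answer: 1/73 ≈ 0.013699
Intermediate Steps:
x(w) = (1 + w)*(-5 + w)
b(h) = -7 (b(h) = 7*(-4 - 1*(-3)) = 7*(-4 + 3) = 7*(-1) = -7)
P(g, W) = 24 (P(g, W) = 24 - (-5 + (-1)² - 4*(-1)) = 24 - (-5 + 1 + 4) = 24 - 1*0 = 24 + 0 = 24)
1/((36 - 43)² + P(b(-5), 74)) = 1/((36 - 43)² + 24) = 1/((-7)² + 24) = 1/(49 + 24) = 1/73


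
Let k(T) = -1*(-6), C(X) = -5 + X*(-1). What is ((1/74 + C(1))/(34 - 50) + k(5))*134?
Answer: 505649/592 ≈ 854.14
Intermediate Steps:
C(X) = -5 - X
k(T) = 6
((1/74 + C(1))/(34 - 50) + k(5))*134 = ((1/74 + (-5 - 1*1))/(34 - 50) + 6)*134 = ((1/74 + (-5 - 1))/(-16) + 6)*134 = ((1/74 - 6)*(-1/16) + 6)*134 = (-443/74*(-1/16) + 6)*134 = (443/1184 + 6)*134 = (7547/1184)*134 = 505649/592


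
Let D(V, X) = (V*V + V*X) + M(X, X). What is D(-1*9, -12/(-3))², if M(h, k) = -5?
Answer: 1600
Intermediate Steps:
D(V, X) = -5 + V² + V*X (D(V, X) = (V*V + V*X) - 5 = (V² + V*X) - 5 = -5 + V² + V*X)
D(-1*9, -12/(-3))² = (-5 + (-1*9)² + (-1*9)*(-12/(-3)))² = (-5 + (-9)² - (-108)*(-1)/3)² = (-5 + 81 - 9*4)² = (-5 + 81 - 36)² = 40² = 1600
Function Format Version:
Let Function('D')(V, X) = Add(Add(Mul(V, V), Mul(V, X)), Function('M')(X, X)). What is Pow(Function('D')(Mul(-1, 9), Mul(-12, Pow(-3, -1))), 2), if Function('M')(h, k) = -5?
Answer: 1600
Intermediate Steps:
Function('D')(V, X) = Add(-5, Pow(V, 2), Mul(V, X)) (Function('D')(V, X) = Add(Add(Mul(V, V), Mul(V, X)), -5) = Add(Add(Pow(V, 2), Mul(V, X)), -5) = Add(-5, Pow(V, 2), Mul(V, X)))
Pow(Function('D')(Mul(-1, 9), Mul(-12, Pow(-3, -1))), 2) = Pow(Add(-5, Pow(Mul(-1, 9), 2), Mul(Mul(-1, 9), Mul(-12, Pow(-3, -1)))), 2) = Pow(Add(-5, Pow(-9, 2), Mul(-9, Mul(-12, Rational(-1, 3)))), 2) = Pow(Add(-5, 81, Mul(-9, 4)), 2) = Pow(Add(-5, 81, -36), 2) = Pow(40, 2) = 1600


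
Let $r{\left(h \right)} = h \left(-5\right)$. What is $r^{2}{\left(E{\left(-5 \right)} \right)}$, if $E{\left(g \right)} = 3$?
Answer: $225$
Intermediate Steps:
$r{\left(h \right)} = - 5 h$
$r^{2}{\left(E{\left(-5 \right)} \right)} = \left(\left(-5\right) 3\right)^{2} = \left(-15\right)^{2} = 225$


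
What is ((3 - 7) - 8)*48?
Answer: -576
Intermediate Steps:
((3 - 7) - 8)*48 = (-4 - 8)*48 = -12*48 = -576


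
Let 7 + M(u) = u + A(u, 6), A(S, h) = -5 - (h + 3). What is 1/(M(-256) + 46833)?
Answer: 1/46556 ≈ 2.1479e-5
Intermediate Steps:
A(S, h) = -8 - h (A(S, h) = -5 - (3 + h) = -5 + (-3 - h) = -8 - h)
M(u) = -21 + u (M(u) = -7 + (u + (-8 - 1*6)) = -7 + (u + (-8 - 6)) = -7 + (u - 14) = -7 + (-14 + u) = -21 + u)
1/(M(-256) + 46833) = 1/((-21 - 256) + 46833) = 1/(-277 + 46833) = 1/46556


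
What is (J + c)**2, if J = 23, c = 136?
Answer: 25281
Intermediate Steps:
(J + c)**2 = (23 + 136)**2 = 159**2 = 25281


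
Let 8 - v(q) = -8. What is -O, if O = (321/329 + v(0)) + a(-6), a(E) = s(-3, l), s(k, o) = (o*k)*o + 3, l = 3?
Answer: 2311/329 ≈ 7.0243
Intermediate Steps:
s(k, o) = 3 + k*o² (s(k, o) = (k*o)*o + 3 = k*o² + 3 = 3 + k*o²)
v(q) = 16 (v(q) = 8 - 1*(-8) = 8 + 8 = 16)
a(E) = -24 (a(E) = 3 - 3*3² = 3 - 3*9 = 3 - 27 = -24)
O = -2311/329 (O = (321/329 + 16) - 24 = 5585/329 - 24 = -2311/329 ≈ -7.0243)
-O = -1*(-2311/329) = 2311/329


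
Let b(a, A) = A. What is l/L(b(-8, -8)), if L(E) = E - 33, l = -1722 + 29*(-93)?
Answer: 4419/41 ≈ 107.78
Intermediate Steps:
l = -4419 (l = -1722 - 2697 = -4419)
L(E) = -33 + E
l/L(b(-8, -8)) = -4419/(-33 - 8) = -4419/(-41) = -4419*(-1/41) = 4419/41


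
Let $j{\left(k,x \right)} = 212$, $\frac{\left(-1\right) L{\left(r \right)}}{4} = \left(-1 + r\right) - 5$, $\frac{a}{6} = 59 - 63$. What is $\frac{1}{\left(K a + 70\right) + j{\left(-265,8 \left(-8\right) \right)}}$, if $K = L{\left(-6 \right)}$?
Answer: $- \frac{1}{870} \approx -0.0011494$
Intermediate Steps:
$a = -24$ ($a = 6 \left(59 - 63\right) = 6 \left(-4\right) = -24$)
$L{\left(r \right)} = 24 - 4 r$ ($L{\left(r \right)} = - 4 \left(\left(-1 + r\right) - 5\right) = - 4 \left(-6 + r\right) = 24 - 4 r$)
$K = 48$ ($K = 24 - -24 = 24 + 24 = 48$)
$\frac{1}{\left(K a + 70\right) + j{\left(-265,8 \left(-8\right) \right)}} = \frac{1}{\left(48 \left(-24\right) + 70\right) + 212} = \frac{1}{\left(-1152 + 70\right) + 212} = \frac{1}{-1082 + 212} = \frac{1}{-870} = - \frac{1}{870}$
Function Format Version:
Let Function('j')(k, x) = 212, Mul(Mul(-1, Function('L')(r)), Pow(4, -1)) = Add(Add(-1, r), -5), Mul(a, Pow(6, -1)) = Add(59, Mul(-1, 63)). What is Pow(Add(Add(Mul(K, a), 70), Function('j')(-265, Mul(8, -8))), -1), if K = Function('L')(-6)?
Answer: Rational(-1, 870) ≈ -0.0011494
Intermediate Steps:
a = -24 (a = Mul(6, Add(59, Mul(-1, 63))) = Mul(6, Add(59, -63)) = Mul(6, -4) = -24)
Function('L')(r) = Add(24, Mul(-4, r)) (Function('L')(r) = Mul(-4, Add(Add(-1, r), -5)) = Mul(-4, Add(-6, r)) = Add(24, Mul(-4, r)))
K = 48 (K = Add(24, Mul(-4, -6)) = Add(24, 24) = 48)
Pow(Add(Add(Mul(K, a), 70), Function('j')(-265, Mul(8, -8))), -1) = Pow(Add(Add(Mul(48, -24), 70), 212), -1) = Pow(Add(Add(-1152, 70), 212), -1) = Pow(Add(-1082, 212), -1) = Pow(-870, -1) = Rational(-1, 870)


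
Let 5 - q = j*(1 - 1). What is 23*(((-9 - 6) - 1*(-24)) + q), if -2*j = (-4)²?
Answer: 322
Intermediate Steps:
j = -8 (j = -½*(-4)² = -½*16 = -8)
q = 5 (q = 5 - (-8)*(1 - 1) = 5 - (-8)*0 = 5 - 1*0 = 5 + 0 = 5)
23*(((-9 - 6) - 1*(-24)) + q) = 23*(((-9 - 6) - 1*(-24)) + 5) = 23*((-15 + 24) + 5) = 23*(9 + 5) = 23*14 = 322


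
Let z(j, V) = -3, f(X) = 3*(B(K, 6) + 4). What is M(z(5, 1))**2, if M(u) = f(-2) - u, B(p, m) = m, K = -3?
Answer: 1089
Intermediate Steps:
f(X) = 30 (f(X) = 3*(6 + 4) = 3*10 = 30)
M(u) = 30 - u
M(z(5, 1))**2 = (30 - 1*(-3))**2 = (30 + 3)**2 = 33**2 = 1089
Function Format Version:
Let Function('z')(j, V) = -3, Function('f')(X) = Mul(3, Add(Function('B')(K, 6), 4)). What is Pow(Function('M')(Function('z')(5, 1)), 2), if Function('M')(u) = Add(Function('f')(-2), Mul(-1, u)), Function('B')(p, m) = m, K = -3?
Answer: 1089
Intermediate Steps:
Function('f')(X) = 30 (Function('f')(X) = Mul(3, Add(6, 4)) = Mul(3, 10) = 30)
Function('M')(u) = Add(30, Mul(-1, u))
Pow(Function('M')(Function('z')(5, 1)), 2) = Pow(Add(30, Mul(-1, -3)), 2) = Pow(Add(30, 3), 2) = Pow(33, 2) = 1089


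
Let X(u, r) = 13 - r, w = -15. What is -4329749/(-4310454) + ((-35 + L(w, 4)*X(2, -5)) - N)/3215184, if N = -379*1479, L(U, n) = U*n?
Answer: 194432377955/164986937304 ≈ 1.1785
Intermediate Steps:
N = -560541
-4329749/(-4310454) + ((-35 + L(w, 4)*X(2, -5)) - N)/3215184 = -4329749/(-4310454) + ((-35 + (-15*4)*(13 - 1*(-5))) - 1*(-560541))/3215184 = -4329749*(-1/4310454) + ((-35 - 60*(13 + 5)) + 560541)*(1/3215184) = 4329749/4310454 + ((-35 - 60*18) + 560541)*(1/3215184) = 4329749/4310454 + ((-35 - 1080) + 560541)*(1/3215184) = 4329749/4310454 + (-1115 + 560541)*(1/3215184) = 4329749/4310454 + 559426*(1/3215184) = 4329749/4310454 + 39959/229656 = 194432377955/164986937304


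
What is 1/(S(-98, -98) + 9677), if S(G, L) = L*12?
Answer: 1/8501 ≈ 0.00011763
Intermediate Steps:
S(G, L) = 12*L
1/(S(-98, -98) + 9677) = 1/(12*(-98) + 9677) = 1/(-1176 + 9677) = 1/8501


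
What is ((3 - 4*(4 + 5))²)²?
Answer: 1185921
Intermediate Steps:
((3 - 4*(4 + 5))²)² = ((3 - 4*9)²)² = ((3 - 36)²)² = ((-33)²)² = 1089² = 1185921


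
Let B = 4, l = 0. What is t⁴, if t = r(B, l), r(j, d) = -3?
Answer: 81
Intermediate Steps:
t = -3
t⁴ = (-3)⁴ = 81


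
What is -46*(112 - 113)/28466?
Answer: 23/14233 ≈ 0.0016160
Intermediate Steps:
-46*(112 - 113)/28466 = -46*(-1)*(1/28466) = 46*(1/28466) = 23/14233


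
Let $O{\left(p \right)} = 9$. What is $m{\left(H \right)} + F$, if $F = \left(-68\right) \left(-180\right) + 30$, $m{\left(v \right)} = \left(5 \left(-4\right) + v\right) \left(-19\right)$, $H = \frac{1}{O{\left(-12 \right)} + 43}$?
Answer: $\frac{657781}{52} \approx 12650.0$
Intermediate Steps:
$H = \frac{1}{52}$ ($H = \frac{1}{9 + 43} = \frac{1}{52} \approx 0.019231$)
$m{\left(v \right)} = 380 - 19 v$ ($m{\left(v \right)} = \left(-20 + v\right) \left(-19\right) = 380 - 19 v$)
$F = 12270$ ($F = 12240 + 30 = 12270$)
$m{\left(H \right)} + F = \left(380 - \frac{19}{52}\right) + 12270 = \frac{19741}{52} + 12270 = \frac{657781}{52}$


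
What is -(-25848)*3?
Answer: 77544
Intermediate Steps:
-(-25848)*3 = -3231*(-24) = 77544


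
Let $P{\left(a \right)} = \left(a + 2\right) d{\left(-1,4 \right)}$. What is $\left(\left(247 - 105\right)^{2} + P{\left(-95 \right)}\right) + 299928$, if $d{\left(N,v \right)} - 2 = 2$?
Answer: $319720$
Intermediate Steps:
$d{\left(N,v \right)} = 4$ ($d{\left(N,v \right)} = 2 + 2 = 4$)
$P{\left(a \right)} = 8 + 4 a$ ($P{\left(a \right)} = \left(a + 2\right) 4 = \left(2 + a\right) 4 = 8 + 4 a$)
$\left(\left(247 - 105\right)^{2} + P{\left(-95 \right)}\right) + 299928 = \left(\left(247 - 105\right)^{2} + \left(8 + 4 \left(-95\right)\right)\right) + 299928 = \left(142^{2} + \left(8 - 380\right)\right) + 299928 = \left(20164 - 372\right) + 299928 = 19792 + 299928 = 319720$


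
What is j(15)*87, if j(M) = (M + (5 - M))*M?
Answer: 6525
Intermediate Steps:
j(M) = 5*M
j(15)*87 = (5*15)*87 = 75*87 = 6525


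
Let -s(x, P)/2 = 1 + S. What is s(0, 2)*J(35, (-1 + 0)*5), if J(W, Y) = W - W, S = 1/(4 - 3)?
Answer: 0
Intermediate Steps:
S = 1 (S = 1/1 = 1)
J(W, Y) = 0
s(x, P) = -4 (s(x, P) = -2*(1 + 1) = -2*2 = -4)
s(0, 2)*J(35, (-1 + 0)*5) = -4*0 = 0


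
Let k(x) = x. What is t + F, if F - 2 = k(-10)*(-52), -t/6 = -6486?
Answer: 39438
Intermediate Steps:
t = 38916 (t = -6*(-6486) = 38916)
F = 522 (F = 2 - 10*(-52) = 2 + 520 = 522)
t + F = 38916 + 522 = 39438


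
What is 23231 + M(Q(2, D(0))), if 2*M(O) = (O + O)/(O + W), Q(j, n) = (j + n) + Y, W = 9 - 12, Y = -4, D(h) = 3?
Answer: 46461/2 ≈ 23231.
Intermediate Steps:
W = -3
Q(j, n) = -4 + j + n (Q(j, n) = (j + n) - 4 = -4 + j + n)
M(O) = O/(-3 + O) (M(O) = ((O + O)/(O - 3))/2 = ((2*O)/(-3 + O))/2 = (2*O/(-3 + O))/2 = O/(-3 + O))
23231 + M(Q(2, D(0))) = 23231 + (-4 + 2 + 3)/(-3 + (-4 + 2 + 3)) = 23231 + 1/(-3 + 1) = 23231 + 1/(-2) = 23231 + 1*(-½) = 23231 - ½ = 46461/2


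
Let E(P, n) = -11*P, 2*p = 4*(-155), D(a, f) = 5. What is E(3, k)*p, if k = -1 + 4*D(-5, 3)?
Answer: 10230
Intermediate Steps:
k = 19 (k = -1 + 4*5 = -1 + 20 = 19)
p = -310 (p = (4*(-155))/2 = (½)*(-620) = -310)
E(3, k)*p = -11*3*(-310) = -33*(-310) = 10230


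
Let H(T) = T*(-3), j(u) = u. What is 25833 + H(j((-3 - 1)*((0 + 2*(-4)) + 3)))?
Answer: 25773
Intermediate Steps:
H(T) = -3*T
25833 + H(j((-3 - 1)*((0 + 2*(-4)) + 3))) = 25833 - 3*(-3 - 1)*((0 + 2*(-4)) + 3) = 25833 - (-12)*((0 - 8) + 3) = 25833 - (-12)*(-8 + 3) = 25833 - (-12)*(-5) = 25833 - 3*20 = 25833 - 60 = 25773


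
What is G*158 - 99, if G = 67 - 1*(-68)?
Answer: 21231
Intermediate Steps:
G = 135 (G = 67 + 68 = 135)
G*158 - 99 = 135*158 - 99 = 21330 - 99 = 21231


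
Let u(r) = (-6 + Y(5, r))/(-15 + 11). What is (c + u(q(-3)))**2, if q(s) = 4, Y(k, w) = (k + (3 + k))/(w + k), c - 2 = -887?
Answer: 1012448761/1296 ≈ 7.8121e+5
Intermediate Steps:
c = -885 (c = 2 - 887 = -885)
Y(k, w) = (3 + 2*k)/(k + w)
u(r) = 3/2 - 13/(4*(5 + r)) (u(r) = (-6 + (3 + 2*5)/(5 + r))/(-15 + 11) = (-6 + (3 + 10)/(5 + r))/(-4) = (-6 + 13/(5 + r))*(-1/4) = 3/2 - 13/(4*(5 + r)))
(c + u(q(-3)))**2 = (-885 + (17 + 6*4)/(4*(5 + 4)))**2 = (-885 + (1/4)*(17 + 24)/9)**2 = (-885 + (1/4)*(1/9)*41)**2 = (-885 + 41/36)**2 = (-31819/36)**2 = 1012448761/1296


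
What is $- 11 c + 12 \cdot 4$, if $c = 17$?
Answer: $-139$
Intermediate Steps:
$- 11 c + 12 \cdot 4 = \left(-11\right) 17 + 12 \cdot 4 = -187 + 48 = -139$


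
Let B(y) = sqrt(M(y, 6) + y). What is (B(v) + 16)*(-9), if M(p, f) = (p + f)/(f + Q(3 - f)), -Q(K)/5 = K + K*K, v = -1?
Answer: -144 - 3*I*sqrt(174)/4 ≈ -144.0 - 9.8932*I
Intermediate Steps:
Q(K) = -5*K - 5*K**2 (Q(K) = -5*(K + K*K) = -5*(K + K**2) = -5*K - 5*K**2)
M(p, f) = (f + p)/(f - 5*(3 - f)*(4 - f)) (M(p, f) = (p + f)/(f - 5*(3 - f)*(1 + (3 - f))) = (f + p)/(f - 5*(3 - f)*(4 - f)))
B(y) = sqrt(-1/4 + 23*y/24) (B(y) = sqrt((6 + y)/(6 - 5*(-4 + 6)*(-3 + 6)) + y) = sqrt((6 + y)/(6 - 5*2*3) + y) = sqrt((6 + y)/(6 - 30) + y) = sqrt((6 + y)/(-24) + y) = sqrt(-(6 + y)/24 + y) = sqrt((-1/4 - y/24) + y) = sqrt(-1/4 + 23*y/24))
(B(v) + 16)*(-9) = (sqrt(-36 + 138*(-1))/12 + 16)*(-9) = (sqrt(-36 - 138)/12 + 16)*(-9) = (sqrt(-174)/12 + 16)*(-9) = ((I*sqrt(174))/12 + 16)*(-9) = (I*sqrt(174)/12 + 16)*(-9) = (16 + I*sqrt(174)/12)*(-9) = -144 - 3*I*sqrt(174)/4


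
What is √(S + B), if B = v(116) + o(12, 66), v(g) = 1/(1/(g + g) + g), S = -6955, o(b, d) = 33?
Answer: I*√5013664592802/26913 ≈ 83.198*I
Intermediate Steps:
v(g) = 1/(g + 1/(2*g)) (v(g) = 1/(1/(2*g) + g) = 1/(g + 1/(2*g)))
B = 888361/26913 (B = 2*116/(1 + 2*116²) + 33 = 2*116/(1 + 2*13456) + 33 = 2*116/(1 + 26912) + 33 = 2*116/26913 + 33 = 2*116*(1/26913) + 33 = 232/26913 + 33 = 888361/26913 ≈ 33.009)
√(S + B) = √(-6955 + 888361/26913) = √(-186291554/26913) = I*√5013664592802/26913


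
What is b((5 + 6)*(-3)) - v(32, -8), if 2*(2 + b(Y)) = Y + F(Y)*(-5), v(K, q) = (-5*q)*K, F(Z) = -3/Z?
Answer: -14286/11 ≈ -1298.7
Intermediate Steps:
v(K, q) = -5*K*q
b(Y) = -2 + Y/2 + 15/(2*Y) (b(Y) = -2 + (Y - 3/Y*(-5))/2 = -2 + (Y + 15/Y)/2 = -2 + (Y/2 + 15/(2*Y)) = -2 + Y/2 + 15/(2*Y))
b((5 + 6)*(-3)) - v(32, -8) = (15 + ((5 + 6)*(-3))*(-4 + (5 + 6)*(-3)))/(2*(((5 + 6)*(-3)))) - (-5)*32*(-8) = (15 + (11*(-3))*(-4 + 11*(-3)))/(2*((11*(-3)))) - 1*1280 = (½)*(15 - 33*(-4 - 33))/(-33) - 1280 = (½)*(-1/33)*(15 - 33*(-37)) - 1280 = (½)*(-1/33)*(15 + 1221) - 1280 = (½)*(-1/33)*1236 - 1280 = -206/11 - 1280 = -14286/11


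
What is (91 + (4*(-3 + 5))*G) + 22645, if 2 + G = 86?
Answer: 23408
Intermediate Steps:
G = 84 (G = -2 + 86 = 84)
(91 + (4*(-3 + 5))*G) + 22645 = (91 + (4*(-3 + 5))*84) + 22645 = (91 + (4*2)*84) + 22645 = (91 + 8*84) + 22645 = (91 + 672) + 22645 = 763 + 22645 = 23408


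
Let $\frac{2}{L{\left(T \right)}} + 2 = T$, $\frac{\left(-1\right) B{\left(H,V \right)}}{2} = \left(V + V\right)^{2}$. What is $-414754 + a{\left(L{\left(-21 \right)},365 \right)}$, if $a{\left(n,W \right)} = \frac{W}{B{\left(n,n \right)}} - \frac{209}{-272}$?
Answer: $- \frac{228908203}{544} \approx -4.2079 \cdot 10^{5}$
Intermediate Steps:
$B{\left(H,V \right)} = - 8 V^{2}$ ($B{\left(H,V \right)} = - 2 \left(V + V\right)^{2} = - 2 \left(2 V\right)^{2} = - 2 \cdot 4 V^{2} = - 8 V^{2}$)
$L{\left(T \right)} = \frac{2}{-2 + T}$
$a{\left(n,W \right)} = \frac{209}{272} - \frac{W}{8 n^{2}}$ ($a{\left(n,W \right)} = \frac{W}{\left(-8\right) n^{2}} - \frac{209}{-272} = W \left(- \frac{1}{8 n^{2}}\right) - - \frac{209}{272} = - \frac{W}{8 n^{2}} + \frac{209}{272} = \frac{209}{272} - \frac{W}{8 n^{2}}$)
$-414754 + a{\left(L{\left(-21 \right)},365 \right)} = -414754 + \left(\frac{209}{272} - \frac{365}{8 \frac{4}{\left(-2 - 21\right)^{2}}}\right) = -414754 + \left(\frac{209}{272} - \frac{365}{8 \cdot \frac{4}{529}}\right) = -414754 + \left(\frac{209}{272} - \frac{365}{8} \cdot \frac{529}{4}\right) = -414754 + \left(\frac{209}{272} - \frac{193085}{32}\right) = -414754 - \frac{3282027}{544} = - \frac{228908203}{544}$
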